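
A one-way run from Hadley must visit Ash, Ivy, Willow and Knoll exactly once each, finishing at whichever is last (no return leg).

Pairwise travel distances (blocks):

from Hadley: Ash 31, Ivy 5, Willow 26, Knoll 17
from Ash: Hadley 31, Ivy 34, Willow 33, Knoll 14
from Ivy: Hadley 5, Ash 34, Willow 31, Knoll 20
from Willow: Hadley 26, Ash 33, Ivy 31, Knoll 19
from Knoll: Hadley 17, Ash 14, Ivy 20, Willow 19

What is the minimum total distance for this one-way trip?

Minimum one-way distance = 69 blocks.

There are 4! = 24 possible orderings.
Hadley→Ash→Ivy→Willow→Knoll: 31+34+31+19 = 115
Hadley→Ash→Ivy→Knoll→Willow: 31+34+20+19 = 104
Hadley→Ash→Willow→Ivy→Knoll: 31+33+31+20 = 115
Hadley→Ash→Willow→Knoll→Ivy: 31+33+19+20 = 103
Hadley→Ash→Knoll→Ivy→Willow: 31+14+20+31 = 96
Hadley→Ash→Knoll→Willow→Ivy: 31+14+19+31 = 95
Hadley→Ivy→Ash→Willow→Knoll: 5+34+33+19 = 91
Hadley→Ivy→Ash→Knoll→Willow: 5+34+14+19 = 72
Hadley→Ivy→Willow→Ash→Knoll: 5+31+33+14 = 83
Hadley→Ivy→Willow→Knoll→Ash: 5+31+19+14 = 69
Hadley→Ivy→Knoll→Ash→Willow: 5+20+14+33 = 72
Hadley→Ivy→Knoll→Willow→Ash: 5+20+19+33 = 77
Hadley→Willow→Ash→Ivy→Knoll: 26+33+34+20 = 113
Hadley→Willow→Ash→Knoll→Ivy: 26+33+14+20 = 93
… (10 more)
The minimum is 69.
One shortest path: Hadley → Ivy → Willow → Knoll → Ash.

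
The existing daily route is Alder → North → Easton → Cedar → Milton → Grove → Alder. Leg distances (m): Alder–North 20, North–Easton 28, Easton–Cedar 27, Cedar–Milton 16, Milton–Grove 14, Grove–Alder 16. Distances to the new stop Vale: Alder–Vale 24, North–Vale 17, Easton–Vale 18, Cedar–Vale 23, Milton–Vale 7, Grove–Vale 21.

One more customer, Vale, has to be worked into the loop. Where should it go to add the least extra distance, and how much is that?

Adding 7 m by placing Vale on the North–Easton leg.

Insertion cost between consecutive stops i–j is d(i,Vale) + d(Vale,j) − d(i,j):
  between Alder and North: 24 + 17 − 20 = 21
  between North and Easton: 17 + 18 − 28 = 7
  between Easton and Cedar: 18 + 23 − 27 = 14
  between Cedar and Milton: 23 + 7 − 16 = 14
  between Milton and Grove: 7 + 21 − 14 = 14
  between Grove and Alder: 21 + 24 − 16 = 29
Cheapest insertion is between North and Easton, adding 7.
New total = 121 + 7 = 128.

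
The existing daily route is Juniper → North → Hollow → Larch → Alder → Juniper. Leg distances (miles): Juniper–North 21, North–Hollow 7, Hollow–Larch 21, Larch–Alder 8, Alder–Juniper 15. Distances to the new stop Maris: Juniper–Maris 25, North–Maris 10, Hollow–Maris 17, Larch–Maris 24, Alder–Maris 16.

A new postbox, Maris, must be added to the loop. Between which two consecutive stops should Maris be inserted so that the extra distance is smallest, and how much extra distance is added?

Insertion cost between consecutive stops i–j is d(i,Maris) + d(Maris,j) − d(i,j):
  between Juniper and North: 25 + 10 − 21 = 14
  between North and Hollow: 10 + 17 − 7 = 20
  between Hollow and Larch: 17 + 24 − 21 = 20
  between Larch and Alder: 24 + 16 − 8 = 32
  between Alder and Juniper: 16 + 25 − 15 = 26
Cheapest insertion is between Juniper and North, adding 14.
New total = 72 + 14 = 86.

+14 miles — insert Maris between Juniper and North.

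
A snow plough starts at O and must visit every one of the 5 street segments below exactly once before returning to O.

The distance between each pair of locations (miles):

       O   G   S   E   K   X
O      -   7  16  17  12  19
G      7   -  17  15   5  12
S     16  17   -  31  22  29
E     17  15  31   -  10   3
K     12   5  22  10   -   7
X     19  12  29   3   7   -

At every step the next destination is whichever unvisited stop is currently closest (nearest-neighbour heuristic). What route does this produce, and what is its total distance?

69 miles along O → G → K → X → E → S → O.

O → [G:7 / K:12 / S:16 / E:17 / X:19] → G (7)
G → [K:5 / X:12 / E:15 / S:17] → K (5)
K → [X:7 / E:10 / S:22] → X (7)
X → [E:3 / S:29] → E (3)
E → [S:31] → S (31)
Return S→O: 16.
Total = 7 + 5 + 7 + 3 + 31 + 16 = 69.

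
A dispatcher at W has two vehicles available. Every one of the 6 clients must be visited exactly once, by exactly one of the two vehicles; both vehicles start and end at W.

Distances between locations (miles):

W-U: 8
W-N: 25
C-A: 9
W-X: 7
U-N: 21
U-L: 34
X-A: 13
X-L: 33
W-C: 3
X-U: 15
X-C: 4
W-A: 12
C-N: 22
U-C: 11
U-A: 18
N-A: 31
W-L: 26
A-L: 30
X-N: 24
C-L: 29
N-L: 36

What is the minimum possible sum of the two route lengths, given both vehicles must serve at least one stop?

Minimum combined distance: 121 miles.

Try each way of splitting the stops between the two vehicles (each non-empty) and, for each split, find the best tour for each vehicle:
  {X} + {U, C, N, A, L}: 14 + 107 = 121
  {U} + {X, C, N, A, L}: 16 + 109 = 125
  {X, U} + {C, N, A, L}: 30 + 103 = 133
  {C} + {X, U, N, A, L}: 6 + 115 = 121
  {X, C} + {U, N, A, L}: 14 + 107 = 121
  {U, C} + {X, N, A, L}: 22 + 109 = 131
  … (31 splits in total)
Best: vehicle 1 W → X → W = 14; vehicle 2 W → U → N → L → A → C → W = 107; combined 121.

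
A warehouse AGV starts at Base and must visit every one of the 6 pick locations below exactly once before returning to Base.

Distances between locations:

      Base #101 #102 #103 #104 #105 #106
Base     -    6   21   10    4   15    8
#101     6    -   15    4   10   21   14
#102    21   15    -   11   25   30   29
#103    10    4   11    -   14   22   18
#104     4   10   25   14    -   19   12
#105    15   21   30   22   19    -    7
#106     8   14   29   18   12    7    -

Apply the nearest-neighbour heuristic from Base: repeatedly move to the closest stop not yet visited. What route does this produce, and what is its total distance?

Base → [#104:4 / #101:6 / #106:8 / #103:10 / #105:15 / #102:21] → #104 (4)
#104 → [#101:10 / #106:12 / #103:14 / #105:19 / #102:25] → #101 (10)
#101 → [#103:4 / #106:14 / #102:15 / #105:21] → #103 (4)
#103 → [#102:11 / #106:18 / #105:22] → #102 (11)
#102 → [#106:29 / #105:30] → #106 (29)
#106 → [#105:7] → #105 (7)
Return #105→Base: 15.
Total = 4 + 10 + 4 + 11 + 29 + 7 + 15 = 80.

80 along Base → #104 → #101 → #103 → #102 → #106 → #105 → Base.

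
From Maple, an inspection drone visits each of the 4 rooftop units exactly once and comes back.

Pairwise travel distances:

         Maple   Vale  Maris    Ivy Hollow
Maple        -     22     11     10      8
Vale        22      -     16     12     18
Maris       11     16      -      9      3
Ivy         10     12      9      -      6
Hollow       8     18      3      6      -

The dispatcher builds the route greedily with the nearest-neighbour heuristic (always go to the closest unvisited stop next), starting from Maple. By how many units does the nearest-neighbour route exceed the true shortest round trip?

The nearest-neighbour route is 5 longer than optimal.

Maple: Hollow=8, Ivy=10, Maris=11, Vale=22 ⇒ Hollow
Hollow: Maris=3, Ivy=6, Vale=18 ⇒ Maris
Maris: Ivy=9, Vale=16 ⇒ Ivy
Ivy: Vale=12 ⇒ Vale
NN route Maple → Hollow → Maris → Ivy → Vale → Maple costs 54.
Optimal: Maple → Ivy → Vale → Maris → Hollow → Maple costs 49 (by enumerating all 12 distinct tours).
Excess = 54 − 49 = 5.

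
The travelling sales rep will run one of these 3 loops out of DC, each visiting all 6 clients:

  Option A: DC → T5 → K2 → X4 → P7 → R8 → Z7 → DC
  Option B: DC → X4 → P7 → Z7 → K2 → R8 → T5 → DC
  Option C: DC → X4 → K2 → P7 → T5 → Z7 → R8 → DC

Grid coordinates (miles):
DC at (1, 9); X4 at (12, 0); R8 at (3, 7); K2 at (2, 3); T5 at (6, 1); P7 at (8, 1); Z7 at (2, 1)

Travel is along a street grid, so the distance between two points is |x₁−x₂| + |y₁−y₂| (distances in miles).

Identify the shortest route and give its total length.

Option A: 13 + 6 + 13 + 5 + 11 + 7 + 9 = 64
Option B: 20 + 5 + 6 + 2 + 5 + 9 + 13 = 60
Option C: 20 + 13 + 8 + 2 + 4 + 7 + 4 = 58

Shortest is Option C, total 58 miles.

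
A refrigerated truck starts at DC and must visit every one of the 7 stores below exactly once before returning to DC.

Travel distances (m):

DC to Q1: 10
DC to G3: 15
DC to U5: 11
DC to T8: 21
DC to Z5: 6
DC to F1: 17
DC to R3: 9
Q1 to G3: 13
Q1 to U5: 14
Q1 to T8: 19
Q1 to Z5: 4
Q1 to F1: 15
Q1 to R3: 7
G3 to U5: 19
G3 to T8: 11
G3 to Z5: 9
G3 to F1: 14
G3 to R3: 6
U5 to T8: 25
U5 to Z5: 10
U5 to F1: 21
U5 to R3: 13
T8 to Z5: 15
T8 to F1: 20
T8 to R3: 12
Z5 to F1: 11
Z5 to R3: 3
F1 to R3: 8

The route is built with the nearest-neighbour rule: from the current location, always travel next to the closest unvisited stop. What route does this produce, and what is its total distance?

At DC the remaining stops are Z5 6, R3 9, Q1 10, U5 11, G3 15, F1 17, T8 21; go to Z5.
At Z5 the remaining stops are R3 3, Q1 4, G3 9, U5 10, F1 11, T8 15; go to R3.
At R3 the remaining stops are G3 6, Q1 7, F1 8, T8 12, U5 13; go to G3.
At G3 the remaining stops are T8 11, Q1 13, F1 14, U5 19; go to T8.
At T8 the remaining stops are Q1 19, F1 20, U5 25; go to Q1.
At Q1 the remaining stops are U5 14, F1 15; go to U5.
At U5 the remaining stops are F1 21; go to F1.
Return F1→DC: 17.
Total = 6 + 3 + 6 + 11 + 19 + 14 + 21 + 17 = 97.

97 m along DC → Z5 → R3 → G3 → T8 → Q1 → U5 → F1 → DC.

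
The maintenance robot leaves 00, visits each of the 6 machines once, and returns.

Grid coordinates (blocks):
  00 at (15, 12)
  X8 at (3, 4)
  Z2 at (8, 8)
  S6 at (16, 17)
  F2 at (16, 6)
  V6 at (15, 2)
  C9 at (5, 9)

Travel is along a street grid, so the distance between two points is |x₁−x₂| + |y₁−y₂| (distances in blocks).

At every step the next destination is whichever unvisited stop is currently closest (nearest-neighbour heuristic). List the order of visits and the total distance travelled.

From 00: distances to unvisited — S6=6, F2=7, V6=10, Z2=11, C9=13, X8=20. Nearest is S6 (6).
From S6: distances to unvisited — F2=11, V6=16, Z2=17, C9=19, X8=26. Nearest is F2 (11).
From F2: distances to unvisited — V6=5, Z2=10, C9=14, X8=15. Nearest is V6 (5).
From V6: distances to unvisited — Z2=13, X8=14, C9=17. Nearest is Z2 (13).
From Z2: distances to unvisited — C9=4, X8=9. Nearest is C9 (4).
From C9: distances to unvisited — X8=7. Nearest is X8 (7).
Return X8→00: 20.
Total = 6 + 11 + 5 + 13 + 4 + 7 + 20 = 66.

66 blocks along 00 → S6 → F2 → V6 → Z2 → C9 → X8 → 00.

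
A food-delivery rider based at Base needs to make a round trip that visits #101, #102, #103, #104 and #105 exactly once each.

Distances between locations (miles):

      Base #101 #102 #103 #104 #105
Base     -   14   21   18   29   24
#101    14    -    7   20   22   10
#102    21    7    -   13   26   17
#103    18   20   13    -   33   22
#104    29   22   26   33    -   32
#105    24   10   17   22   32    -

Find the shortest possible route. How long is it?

109 miles — the shortest possible round trip.

There are 60 distinct closed tours to check (reversals are equivalent).
Base→#101→#102→#103→#104→#105→Base: 14+7+13+33+32+24 = 123
Base→#101→#102→#103→#105→#104→Base: 14+7+13+22+32+29 = 117
Base→#101→#102→#104→#103→#105→Base: 14+7+26+33+22+24 = 126
Base→#101→#102→#104→#105→#103→Base: 14+7+26+32+22+18 = 119
Base→#101→#102→#105→#103→#104→Base: 14+7+17+22+33+29 = 122
Base→#101→#102→#105→#104→#103→Base: 14+7+17+32+33+18 = 121
Base→#101→#103→#102→#104→#105→Base: 14+20+13+26+32+24 = 129
Base→#101→#103→#102→#105→#104→Base: 14+20+13+17+32+29 = 125
Base→#101→#103→#104→#102→#105→Base: 14+20+33+26+17+24 = 134
Base→#101→#103→#104→#105→#102→Base: 14+20+33+32+17+21 = 137
Base→#101→#103→#105→#102→#104→Base: 14+20+22+17+26+29 = 128
Base→#101→#103→#105→#104→#102→Base: 14+20+22+32+26+21 = 135
Base→#101→#104→#102→#103→#105→Base: 14+22+26+13+22+24 = 121
Base→#101→#104→#102→#105→#103→Base: 14+22+26+17+22+18 = 119
… (46 more)
Base→#103→#102→#101→#105→#104→Base: 18+13+7+10+32+29 = 109  ← best
The minimum is 109.
One optimal route: Base → #103 → #102 → #101 → #105 → #104 → Base (or its reverse).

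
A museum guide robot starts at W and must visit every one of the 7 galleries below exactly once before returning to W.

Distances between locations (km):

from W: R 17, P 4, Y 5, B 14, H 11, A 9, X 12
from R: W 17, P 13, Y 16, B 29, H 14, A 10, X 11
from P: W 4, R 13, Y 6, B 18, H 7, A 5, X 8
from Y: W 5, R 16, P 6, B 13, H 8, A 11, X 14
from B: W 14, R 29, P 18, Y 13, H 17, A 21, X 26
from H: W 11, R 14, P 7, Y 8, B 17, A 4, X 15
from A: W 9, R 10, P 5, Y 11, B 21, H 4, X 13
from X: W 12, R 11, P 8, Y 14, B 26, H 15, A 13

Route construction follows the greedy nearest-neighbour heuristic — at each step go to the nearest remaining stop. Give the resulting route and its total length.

At W the remaining stops are P 4, Y 5, A 9, H 11, X 12, B 14, R 17; go to P.
At P the remaining stops are A 5, Y 6, H 7, X 8, R 13, B 18; go to A.
At A the remaining stops are H 4, R 10, Y 11, X 13, B 21; go to H.
At H the remaining stops are Y 8, R 14, X 15, B 17; go to Y.
At Y the remaining stops are B 13, X 14, R 16; go to B.
At B the remaining stops are X 26, R 29; go to X.
At X the remaining stops are R 11; go to R.
Return R→W: 17.
Total = 4 + 5 + 4 + 8 + 13 + 26 + 11 + 17 = 88.

Nearest-neighbour total = 88 km; route W → P → A → H → Y → B → X → R → W.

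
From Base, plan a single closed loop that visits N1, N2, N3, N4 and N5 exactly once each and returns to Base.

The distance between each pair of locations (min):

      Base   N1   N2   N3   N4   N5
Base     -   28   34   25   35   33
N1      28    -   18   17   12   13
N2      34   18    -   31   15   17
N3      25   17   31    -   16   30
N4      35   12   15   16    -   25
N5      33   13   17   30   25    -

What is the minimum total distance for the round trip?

Minimum total distance: 114 min.

With 5 stops there are 5!/2 = 60 distinct round trips (a route and its reverse cost the same).
Base - N1 - N2 - N3 - N4 - N5 - Base: 28+18+31+16+25+33 = 151
Base - N1 - N2 - N3 - N5 - N4 - Base: 28+18+31+30+25+35 = 167
Base - N1 - N2 - N4 - N3 - N5 - Base: 28+18+15+16+30+33 = 140
Base - N1 - N2 - N4 - N5 - N3 - Base: 28+18+15+25+30+25 = 141
Base - N1 - N2 - N5 - N3 - N4 - Base: 28+18+17+30+16+35 = 144
Base - N1 - N2 - N5 - N4 - N3 - Base: 28+18+17+25+16+25 = 129
Base - N1 - N3 - N2 - N4 - N5 - Base: 28+17+31+15+25+33 = 149
Base - N1 - N3 - N2 - N5 - N4 - Base: 28+17+31+17+25+35 = 153
Base - N1 - N3 - N4 - N2 - N5 - Base: 28+17+16+15+17+33 = 126
Base - N1 - N3 - N4 - N5 - N2 - Base: 28+17+16+25+17+34 = 137
Base - N1 - N3 - N5 - N2 - N4 - Base: 28+17+30+17+15+35 = 142
Base - N1 - N3 - N5 - N4 - N2 - Base: 28+17+30+25+15+34 = 149
Base - N1 - N4 - N2 - N3 - N5 - Base: 28+12+15+31+30+33 = 149
Base - N1 - N4 - N2 - N5 - N3 - Base: 28+12+15+17+30+25 = 127
… (46 more)
Base - N1 - N5 - N2 - N4 - N3 - Base: 28+13+17+15+16+25 = 114  ← best
The minimum is 114.
One optimal route: Base → N1 → N5 → N2 → N4 → N3 → Base (or its reverse).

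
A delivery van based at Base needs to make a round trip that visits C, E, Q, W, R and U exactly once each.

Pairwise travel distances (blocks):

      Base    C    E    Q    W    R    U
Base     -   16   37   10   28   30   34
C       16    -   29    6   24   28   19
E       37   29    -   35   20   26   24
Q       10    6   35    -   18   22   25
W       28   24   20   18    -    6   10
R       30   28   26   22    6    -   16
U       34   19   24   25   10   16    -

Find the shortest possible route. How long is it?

With 6 stops there are 6!/2 = 360 distinct round trips (a route and its reverse cost the same).
Base - C - E - Q - W - R - U - Base: 16+29+35+18+6+16+34 = 154
Base - C - E - Q - W - U - R - Base: 16+29+35+18+10+16+30 = 154
Base - C - E - Q - R - W - U - Base: 16+29+35+22+6+10+34 = 152
Base - C - E - Q - R - U - W - Base: 16+29+35+22+16+10+28 = 156
Base - C - E - Q - U - W - R - Base: 16+29+35+25+10+6+30 = 151
Base - C - E - Q - U - R - W - Base: 16+29+35+25+16+6+28 = 155
Base - C - E - W - Q - R - U - Base: 16+29+20+18+22+16+34 = 155
Base - C - E - W - Q - U - R - Base: 16+29+20+18+25+16+30 = 154
… (352 more)
Base - E - W - R - U - C - Q - Base: 37+20+6+16+19+6+10 = 114  ← best
The minimum is 114.
One optimal route: Base → E → W → R → U → C → Q → Base (or its reverse).

Shortest round trip = 114 blocks.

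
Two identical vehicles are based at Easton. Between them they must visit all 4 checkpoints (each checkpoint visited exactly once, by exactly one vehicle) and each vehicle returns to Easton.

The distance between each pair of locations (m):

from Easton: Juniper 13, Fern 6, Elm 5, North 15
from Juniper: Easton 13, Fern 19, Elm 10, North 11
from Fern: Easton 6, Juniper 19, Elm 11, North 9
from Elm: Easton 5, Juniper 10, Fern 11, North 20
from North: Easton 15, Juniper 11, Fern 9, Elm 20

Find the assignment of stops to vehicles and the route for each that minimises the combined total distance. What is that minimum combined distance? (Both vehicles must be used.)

Check every non-empty split of the stops between the two vehicles; for each half take its own optimal tour:
  {Juniper} + {Fern, Elm, North}: 26 + 40 = 66
  {Fern} + {Juniper, Elm, North}: 12 + 41 = 53
  {Juniper, Fern} + {Elm, North}: 38 + 40 = 78
  {Elm} + {Juniper, Fern, North}: 10 + 39 = 49
  {Juniper, Elm} + {Fern, North}: 28 + 30 = 58
  {Fern, Elm} + {Juniper, North}: 22 + 39 = 61
  … (7 splits in total)
Best: vehicle 1 Easton → Elm → Easton = 10; vehicle 2 Easton → Juniper → North → Fern → Easton = 39; combined 49.

Minimum combined distance: 49 m.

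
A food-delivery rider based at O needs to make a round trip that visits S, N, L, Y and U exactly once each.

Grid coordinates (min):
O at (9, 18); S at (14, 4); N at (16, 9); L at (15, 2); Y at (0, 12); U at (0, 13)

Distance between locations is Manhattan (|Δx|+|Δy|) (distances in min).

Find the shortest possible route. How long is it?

With 5 stops there are 5!/2 = 60 distinct round trips (a route and its reverse cost the same).
O - S - N - L - Y - U - O: 19+7+8+25+1+14 = 74
O - S - N - L - U - Y - O: 19+7+8+26+1+15 = 76
O - S - N - Y - L - U - O: 19+7+19+25+26+14 = 110
O - S - N - Y - U - L - O: 19+7+19+1+26+22 = 94
O - S - N - U - L - Y - O: 19+7+20+26+25+15 = 112
O - S - N - U - Y - L - O: 19+7+20+1+25+22 = 94
O - S - L - N - Y - U - O: 19+3+8+19+1+14 = 64
O - S - L - N - U - Y - O: 19+3+8+20+1+15 = 66
O - S - L - Y - N - U - O: 19+3+25+19+20+14 = 100
O - S - L - Y - U - N - O: 19+3+25+1+20+16 = 84
O - S - L - U - N - Y - O: 19+3+26+20+19+15 = 102
O - S - L - U - Y - N - O: 19+3+26+1+19+16 = 84
O - S - Y - N - L - U - O: 19+22+19+8+26+14 = 108
O - S - Y - N - U - L - O: 19+22+19+20+26+22 = 128
… (46 more)
The minimum is 64.
One optimal route: O → S → L → N → Y → U → O (or its reverse).

64 min — the shortest possible round trip.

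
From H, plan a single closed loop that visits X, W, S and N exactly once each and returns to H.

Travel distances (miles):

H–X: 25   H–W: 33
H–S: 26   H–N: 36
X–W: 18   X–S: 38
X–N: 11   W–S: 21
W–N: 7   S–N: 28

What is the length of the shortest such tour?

Shortest round trip = 90 miles.

H - X - W - S - N - H: 25+18+21+28+36 = 128
H - X - W - N - S - H: 25+18+7+28+26 = 104
H - X - S - W - N - H: 25+38+21+7+36 = 127
H - X - S - N - W - H: 25+38+28+7+33 = 131
H - X - N - W - S - H: 25+11+7+21+26 = 90
H - X - N - S - W - H: 25+11+28+21+33 = 118
H - W - X - S - N - H: 33+18+38+28+36 = 153
H - W - X - N - S - H: 33+18+11+28+26 = 116
H - W - S - X - N - H: 33+21+38+11+36 = 139
H - W - N - X - S - H: 33+7+11+38+26 = 115
H - S - X - W - N - H: 26+38+18+7+36 = 125
H - S - W - X - N - H: 26+21+18+11+36 = 112
The minimum is 90.
One optimal route: H → X → N → W → S → H (or its reverse).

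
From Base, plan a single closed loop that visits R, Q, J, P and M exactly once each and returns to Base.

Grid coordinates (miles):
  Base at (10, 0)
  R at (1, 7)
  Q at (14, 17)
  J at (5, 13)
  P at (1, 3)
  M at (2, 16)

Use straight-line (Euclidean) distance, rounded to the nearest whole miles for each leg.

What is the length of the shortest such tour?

Base → R → Q → J → P → M → Base: 11+16+10+11+13+18 = 79
Base → R → Q → J → M → P → Base: 11+16+10+4+13+9 = 63
Base → R → Q → P → J → M → Base: 11+16+19+11+4+18 = 79
Base → R → Q → P → M → J → Base: 11+16+19+13+4+14 = 77
Base → R → Q → M → J → P → Base: 11+16+12+4+11+9 = 63
Base → R → Q → M → P → J → Base: 11+16+12+13+11+14 = 77
Base → R → J → Q → P → M → Base: 11+7+10+19+13+18 = 78
Base → R → J → Q → M → P → Base: 11+7+10+12+13+9 = 62
Base → R → J → P → Q → M → Base: 11+7+11+19+12+18 = 78
Base → R → J → P → M → Q → Base: 11+7+11+13+12+17 = 71
Base → R → J → M → Q → P → Base: 11+7+4+12+19+9 = 62
Base → R → J → M → P → Q → Base: 11+7+4+13+19+17 = 71
Base → R → P → Q → J → M → Base: 11+4+19+10+4+18 = 66
Base → R → P → Q → M → J → Base: 11+4+19+12+4+14 = 64
… (46 more)
Base → Q → J → M → R → P → Base: 17+10+4+9+4+9 = 53  ← best
The minimum is 53.
One optimal route: Base → Q → J → M → R → P → Base (or its reverse).

53 miles — the shortest possible round trip.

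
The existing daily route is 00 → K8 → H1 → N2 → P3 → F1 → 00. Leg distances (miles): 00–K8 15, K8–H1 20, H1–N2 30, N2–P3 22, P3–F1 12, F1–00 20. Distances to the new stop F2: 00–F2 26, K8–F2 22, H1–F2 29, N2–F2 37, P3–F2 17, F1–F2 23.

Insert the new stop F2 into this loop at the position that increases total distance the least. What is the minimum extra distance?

Minimum extra distance: 28 miles, inserting F2 between P3 and F1.

Insertion cost between consecutive stops i–j is d(i,F2) + d(F2,j) − d(i,j):
  between 00 and K8: 26 + 22 − 15 = 33
  between K8 and H1: 22 + 29 − 20 = 31
  between H1 and N2: 29 + 37 − 30 = 36
  between N2 and P3: 37 + 17 − 22 = 32
  between P3 and F1: 17 + 23 − 12 = 28
  between F1 and 00: 23 + 26 − 20 = 29
Cheapest insertion is between P3 and F1, adding 28.
New total = 119 + 28 = 147.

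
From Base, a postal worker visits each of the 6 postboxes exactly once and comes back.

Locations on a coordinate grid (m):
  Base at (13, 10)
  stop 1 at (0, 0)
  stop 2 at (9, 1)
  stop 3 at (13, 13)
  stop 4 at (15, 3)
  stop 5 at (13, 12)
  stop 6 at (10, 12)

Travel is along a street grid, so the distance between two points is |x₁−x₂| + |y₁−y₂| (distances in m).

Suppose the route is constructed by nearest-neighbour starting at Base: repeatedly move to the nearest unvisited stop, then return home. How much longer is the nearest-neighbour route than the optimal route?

12 m longer than the optimal tour.

From Base: stop 5=2, stop 3=3, stop 6=5, stop 4=9, stop 2=13, stop 1=23 → choose stop 5 (2).
From stop 5: stop 3=1, stop 6=3, stop 4=11, stop 2=15, stop 1=25 → choose stop 3 (1).
From stop 3: stop 6=4, stop 4=12, stop 2=16, stop 1=26 → choose stop 6 (4).
From stop 6: stop 2=12, stop 4=14, stop 1=22 → choose stop 2 (12).
From stop 2: stop 4=8, stop 1=10 → choose stop 4 (8).
From stop 4: stop 1=18 → choose stop 1 (18).
NN route Base → stop 5 → stop 3 → stop 6 → stop 2 → stop 4 → stop 1 → Base costs 68.
Optimal: Base → stop 3 → stop 5 → stop 6 → stop 1 → stop 2 → stop 4 → Base costs 56 (by enumerating all 360 distinct tours).
Excess = 68 − 56 = 12.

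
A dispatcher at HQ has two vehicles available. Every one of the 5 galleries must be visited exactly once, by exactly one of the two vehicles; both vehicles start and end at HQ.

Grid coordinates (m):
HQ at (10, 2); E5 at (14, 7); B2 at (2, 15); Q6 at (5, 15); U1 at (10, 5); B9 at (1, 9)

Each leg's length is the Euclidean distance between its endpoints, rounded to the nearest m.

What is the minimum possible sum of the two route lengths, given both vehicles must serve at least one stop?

44 m — the smallest possible combined total.

Check every non-empty split of the stops between the two vehicles; for each half take its own optimal tour:
  {E5} + {B2, Q6, U1, B9}: 12 + 34 = 46
  {B2} + {E5, Q6, U1, B9}: 30 + 37 = 67
  {E5, B2} + {Q6, U1, B9}: 35 + 32 = 67
  {Q6} + {E5, B2, U1, B9}: 28 + 38 = 66
  {E5, Q6} + {B2, U1, B9}: 32 + 33 = 65
  {B2, Q6} + {E5, U1, B9}: 32 + 31 = 63
  … (15 splits in total)
  {U1} + {E5, B2, Q6, B9}: 6 + 38 = 44  ← best
Best: vehicle 1 HQ → U1 → HQ = 6; vehicle 2 HQ → E5 → Q6 → B2 → B9 → HQ = 38; combined 44.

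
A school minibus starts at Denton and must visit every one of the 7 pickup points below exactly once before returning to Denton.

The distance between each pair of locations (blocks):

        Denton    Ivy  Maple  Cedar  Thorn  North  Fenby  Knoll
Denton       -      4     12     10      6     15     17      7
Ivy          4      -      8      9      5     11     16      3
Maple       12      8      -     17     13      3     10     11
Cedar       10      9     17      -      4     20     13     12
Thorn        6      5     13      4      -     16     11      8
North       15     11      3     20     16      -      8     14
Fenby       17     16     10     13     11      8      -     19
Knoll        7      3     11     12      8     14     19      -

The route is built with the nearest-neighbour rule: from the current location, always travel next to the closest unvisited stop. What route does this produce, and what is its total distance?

At Denton the remaining stops are Ivy 4, Thorn 6, Knoll 7, Cedar 10, Maple 12, North 15, Fenby 17; go to Ivy.
At Ivy the remaining stops are Knoll 3, Thorn 5, Maple 8, Cedar 9, North 11, Fenby 16; go to Knoll.
At Knoll the remaining stops are Thorn 8, Maple 11, Cedar 12, North 14, Fenby 19; go to Thorn.
At Thorn the remaining stops are Cedar 4, Fenby 11, Maple 13, North 16; go to Cedar.
At Cedar the remaining stops are Fenby 13, Maple 17, North 20; go to Fenby.
At Fenby the remaining stops are North 8, Maple 10; go to North.
At North the remaining stops are Maple 3; go to Maple.
Return Maple→Denton: 12.
Total = 4 + 3 + 8 + 4 + 13 + 8 + 3 + 12 = 55.

Total distance 55 blocks via the nearest-neighbour route Denton → Ivy → Knoll → Thorn → Cedar → Fenby → North → Maple → Denton.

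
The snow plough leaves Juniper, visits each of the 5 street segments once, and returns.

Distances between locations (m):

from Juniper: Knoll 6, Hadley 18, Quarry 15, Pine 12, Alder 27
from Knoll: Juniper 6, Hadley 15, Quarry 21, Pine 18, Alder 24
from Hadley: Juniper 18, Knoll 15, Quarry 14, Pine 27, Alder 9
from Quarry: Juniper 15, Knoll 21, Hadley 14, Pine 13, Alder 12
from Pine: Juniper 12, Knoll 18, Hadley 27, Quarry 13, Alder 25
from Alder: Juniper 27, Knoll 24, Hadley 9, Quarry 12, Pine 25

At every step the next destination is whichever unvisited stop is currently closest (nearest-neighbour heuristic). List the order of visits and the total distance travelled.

At Juniper the remaining stops are Knoll 6, Pine 12, Quarry 15, Hadley 18, Alder 27; go to Knoll.
At Knoll the remaining stops are Hadley 15, Pine 18, Quarry 21, Alder 24; go to Hadley.
At Hadley the remaining stops are Alder 9, Quarry 14, Pine 27; go to Alder.
At Alder the remaining stops are Quarry 12, Pine 25; go to Quarry.
At Quarry the remaining stops are Pine 13; go to Pine.
Return Pine→Juniper: 12.
Total = 6 + 15 + 9 + 12 + 13 + 12 = 67.

Nearest-neighbour total = 67 m; route Juniper → Knoll → Hadley → Alder → Quarry → Pine → Juniper.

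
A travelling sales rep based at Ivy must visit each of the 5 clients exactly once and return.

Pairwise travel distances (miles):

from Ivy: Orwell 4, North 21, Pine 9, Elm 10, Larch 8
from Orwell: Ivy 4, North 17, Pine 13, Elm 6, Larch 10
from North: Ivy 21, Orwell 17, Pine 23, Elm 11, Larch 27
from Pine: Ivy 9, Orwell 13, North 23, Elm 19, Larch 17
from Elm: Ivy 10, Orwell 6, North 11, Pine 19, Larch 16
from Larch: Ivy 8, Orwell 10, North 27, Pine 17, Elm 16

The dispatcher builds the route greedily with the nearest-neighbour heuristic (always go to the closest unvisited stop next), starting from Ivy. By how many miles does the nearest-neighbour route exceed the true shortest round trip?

2 miles longer than the optimal tour.

From Ivy: Orwell=4, Larch=8, Pine=9, Elm=10, North=21 → choose Orwell (4).
From Orwell: Elm=6, Larch=10, Pine=13, North=17 → choose Elm (6).
From Elm: North=11, Larch=16, Pine=19 → choose North (11).
From North: Pine=23, Larch=27 → choose Pine (23).
From Pine: Larch=17 → choose Larch (17).
NN route Ivy → Orwell → Elm → North → Pine → Larch → Ivy costs 69.
Optimal: Ivy → Pine → North → Elm → Orwell → Larch → Ivy costs 67 (by enumerating all 60 distinct tours).
Excess = 69 − 67 = 2.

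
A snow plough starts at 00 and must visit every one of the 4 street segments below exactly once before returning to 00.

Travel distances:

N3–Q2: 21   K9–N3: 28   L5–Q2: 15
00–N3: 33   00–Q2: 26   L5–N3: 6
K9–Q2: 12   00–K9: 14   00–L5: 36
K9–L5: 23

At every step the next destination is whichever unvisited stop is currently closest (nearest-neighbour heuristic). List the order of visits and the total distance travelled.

Nearest-neighbour total = 80; route 00 → K9 → Q2 → L5 → N3 → 00.

From 00: distances to unvisited — K9=14, Q2=26, N3=33, L5=36. Nearest is K9 (14).
From K9: distances to unvisited — Q2=12, L5=23, N3=28. Nearest is Q2 (12).
From Q2: distances to unvisited — L5=15, N3=21. Nearest is L5 (15).
From L5: distances to unvisited — N3=6. Nearest is N3 (6).
Return N3→00: 33.
Total = 14 + 12 + 15 + 6 + 33 = 80.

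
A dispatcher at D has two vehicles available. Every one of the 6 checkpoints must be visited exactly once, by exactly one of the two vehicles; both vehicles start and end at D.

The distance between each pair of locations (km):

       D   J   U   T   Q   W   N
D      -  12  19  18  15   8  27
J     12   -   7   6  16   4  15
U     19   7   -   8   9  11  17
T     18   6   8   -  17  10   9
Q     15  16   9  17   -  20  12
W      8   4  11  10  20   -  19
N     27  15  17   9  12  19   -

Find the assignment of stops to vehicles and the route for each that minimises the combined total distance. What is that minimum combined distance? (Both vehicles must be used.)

79 km — the smallest possible combined total.

There are 2^5 − 1 = 31 ways to divide the 6 stops into two non-empty groups. For each, the best each vehicle can do is its own shortest tour through its group:
  {J} + {U, T, Q, W, N}: 24 + 63 = 87
  {U} + {J, T, Q, W, N}: 38 + 54 = 92
  {J, U} + {T, Q, W, N}: 38 + 54 = 92
  {T} + {J, U, Q, W, N}: 36 + 63 = 99
  {J, T} + {U, Q, W, N}: 36 + 63 = 99
  {U, T} + {J, Q, W, N}: 45 + 54 = 99
  … (31 splits in total)
  {W} + {J, U, T, Q, N}: 16 + 63 = 79  ← best
Best: vehicle 1 D → W → D = 16; vehicle 2 D → J → U → T → N → Q → D = 63; combined 79.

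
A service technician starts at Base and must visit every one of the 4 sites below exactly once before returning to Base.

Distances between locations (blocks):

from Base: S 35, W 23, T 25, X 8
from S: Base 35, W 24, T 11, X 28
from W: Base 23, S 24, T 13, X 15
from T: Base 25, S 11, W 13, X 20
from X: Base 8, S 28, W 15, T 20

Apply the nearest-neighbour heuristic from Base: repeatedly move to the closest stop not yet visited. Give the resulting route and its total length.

Base → [X:8 / W:23 / T:25 / S:35] → X (8)
X → [W:15 / T:20 / S:28] → W (15)
W → [T:13 / S:24] → T (13)
T → [S:11] → S (11)
Return S→Base: 35.
Total = 8 + 15 + 13 + 11 + 35 = 82.

Nearest-neighbour total = 82 blocks; route Base → X → W → T → S → Base.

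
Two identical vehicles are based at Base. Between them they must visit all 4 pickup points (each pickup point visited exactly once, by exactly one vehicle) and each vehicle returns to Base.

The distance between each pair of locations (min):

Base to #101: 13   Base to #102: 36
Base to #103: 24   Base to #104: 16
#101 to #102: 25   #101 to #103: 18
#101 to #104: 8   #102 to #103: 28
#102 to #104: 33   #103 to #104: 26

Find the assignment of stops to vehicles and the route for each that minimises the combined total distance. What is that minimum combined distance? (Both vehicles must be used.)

122 min — the smallest possible combined total.

Check every non-empty split of the stops between the two vehicles; for each half take its own optimal tour:
  {#101} + {#102, #103, #104}: 26 + 101 = 127
  {#102} + {#101, #103, #104}: 72 + 66 = 138
  {#101, #102} + {#103, #104}: 74 + 66 = 140
  {#103} + {#101, #102, #104}: 48 + 85 = 133
  {#101, #103} + {#102, #104}: 55 + 85 = 140
  {#102, #103} + {#101, #104}: 88 + 37 = 125
  … (7 splits in total)
  {#101, #102, #103} + {#104}: 90 + 32 = 122  ← best
Best: vehicle 1 Base → #101 → #102 → #103 → Base = 90; vehicle 2 Base → #104 → Base = 32; combined 122.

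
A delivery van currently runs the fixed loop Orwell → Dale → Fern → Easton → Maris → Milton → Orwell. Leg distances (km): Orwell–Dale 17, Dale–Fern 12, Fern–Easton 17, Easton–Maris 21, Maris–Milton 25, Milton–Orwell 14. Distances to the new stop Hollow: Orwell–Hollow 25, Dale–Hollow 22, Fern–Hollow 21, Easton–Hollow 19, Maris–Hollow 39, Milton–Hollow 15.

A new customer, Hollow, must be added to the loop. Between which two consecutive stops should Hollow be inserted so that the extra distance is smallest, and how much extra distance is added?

Adding 23 km by placing Hollow on the Fern–Easton leg.

Insertion cost between consecutive stops i–j is d(i,Hollow) + d(Hollow,j) − d(i,j):
  between Orwell and Dale: 25 + 22 − 17 = 30
  between Dale and Fern: 22 + 21 − 12 = 31
  between Fern and Easton: 21 + 19 − 17 = 23
  between Easton and Maris: 19 + 39 − 21 = 37
  between Maris and Milton: 39 + 15 − 25 = 29
  between Milton and Orwell: 15 + 25 − 14 = 26
Cheapest insertion is between Fern and Easton, adding 23.
New total = 106 + 23 = 129.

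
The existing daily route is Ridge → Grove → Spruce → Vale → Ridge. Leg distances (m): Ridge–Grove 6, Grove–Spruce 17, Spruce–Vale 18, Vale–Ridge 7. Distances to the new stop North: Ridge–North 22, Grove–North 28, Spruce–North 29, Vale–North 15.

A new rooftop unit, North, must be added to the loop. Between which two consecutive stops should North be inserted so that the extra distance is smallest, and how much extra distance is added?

Insertion cost between consecutive stops i–j is d(i,North) + d(North,j) − d(i,j):
  between Ridge and Grove: 22 + 28 − 6 = 44
  between Grove and Spruce: 28 + 29 − 17 = 40
  between Spruce and Vale: 29 + 15 − 18 = 26
  between Vale and Ridge: 15 + 22 − 7 = 30
Cheapest insertion is between Spruce and Vale, adding 26.
New total = 48 + 26 = 74.

Minimum extra distance: 26 m, inserting North between Spruce and Vale.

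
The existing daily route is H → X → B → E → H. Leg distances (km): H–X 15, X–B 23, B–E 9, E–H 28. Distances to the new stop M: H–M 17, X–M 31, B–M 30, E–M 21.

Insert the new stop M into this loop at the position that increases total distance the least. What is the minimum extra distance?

+10 km — insert M between E and H.

Insertion cost between consecutive stops i–j is d(i,M) + d(M,j) − d(i,j):
  between H and X: 17 + 31 − 15 = 33
  between X and B: 31 + 30 − 23 = 38
  between B and E: 30 + 21 − 9 = 42
  between E and H: 21 + 17 − 28 = 10
Cheapest insertion is between E and H, adding 10.
New total = 75 + 10 = 85.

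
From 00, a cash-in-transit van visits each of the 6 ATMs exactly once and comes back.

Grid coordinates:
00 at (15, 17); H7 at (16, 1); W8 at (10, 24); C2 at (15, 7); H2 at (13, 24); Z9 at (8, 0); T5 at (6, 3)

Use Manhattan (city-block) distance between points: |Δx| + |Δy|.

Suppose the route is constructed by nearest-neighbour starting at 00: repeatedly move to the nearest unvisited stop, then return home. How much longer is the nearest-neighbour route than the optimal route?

Excess over optimum: 10.

00: H2=9, C2=10, W8=12, H7=17, T5=23, Z9=24 ⇒ H2
H2: W8=3, C2=19, H7=26, T5=28, Z9=29 ⇒ W8
W8: C2=22, T5=25, Z9=26, H7=29 ⇒ C2
C2: H7=7, T5=13, Z9=14 ⇒ H7
H7: Z9=9, T5=12 ⇒ Z9
Z9: T5=5 ⇒ T5
NN route 00 → H2 → W8 → C2 → H7 → Z9 → T5 → 00 costs 78.
Optimal: 00 → C2 → H7 → Z9 → T5 → W8 → H2 → 00 costs 68 (by enumerating all 360 distinct tours).
Excess = 78 − 68 = 10.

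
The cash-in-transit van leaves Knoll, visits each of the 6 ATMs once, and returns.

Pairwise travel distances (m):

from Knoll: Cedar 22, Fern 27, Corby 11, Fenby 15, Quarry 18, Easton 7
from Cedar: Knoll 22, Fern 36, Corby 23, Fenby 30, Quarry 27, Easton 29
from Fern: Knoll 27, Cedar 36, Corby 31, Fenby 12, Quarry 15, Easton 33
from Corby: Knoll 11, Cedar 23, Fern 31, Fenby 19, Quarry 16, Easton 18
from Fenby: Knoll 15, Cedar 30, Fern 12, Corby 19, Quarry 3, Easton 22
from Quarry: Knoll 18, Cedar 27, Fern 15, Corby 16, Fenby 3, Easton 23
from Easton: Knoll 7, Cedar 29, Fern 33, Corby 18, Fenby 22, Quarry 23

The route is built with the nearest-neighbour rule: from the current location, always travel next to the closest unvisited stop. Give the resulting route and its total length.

From Knoll: distances to unvisited — Easton=7, Corby=11, Fenby=15, Quarry=18, Cedar=22, Fern=27. Nearest is Easton (7).
From Easton: distances to unvisited — Corby=18, Fenby=22, Quarry=23, Cedar=29, Fern=33. Nearest is Corby (18).
From Corby: distances to unvisited — Quarry=16, Fenby=19, Cedar=23, Fern=31. Nearest is Quarry (16).
From Quarry: distances to unvisited — Fenby=3, Fern=15, Cedar=27. Nearest is Fenby (3).
From Fenby: distances to unvisited — Fern=12, Cedar=30. Nearest is Fern (12).
From Fern: distances to unvisited — Cedar=36. Nearest is Cedar (36).
Return Cedar→Knoll: 22.
Total = 7 + 18 + 16 + 3 + 12 + 36 + 22 = 114.

Total distance 114 m via the nearest-neighbour route Knoll → Easton → Corby → Quarry → Fenby → Fern → Cedar → Knoll.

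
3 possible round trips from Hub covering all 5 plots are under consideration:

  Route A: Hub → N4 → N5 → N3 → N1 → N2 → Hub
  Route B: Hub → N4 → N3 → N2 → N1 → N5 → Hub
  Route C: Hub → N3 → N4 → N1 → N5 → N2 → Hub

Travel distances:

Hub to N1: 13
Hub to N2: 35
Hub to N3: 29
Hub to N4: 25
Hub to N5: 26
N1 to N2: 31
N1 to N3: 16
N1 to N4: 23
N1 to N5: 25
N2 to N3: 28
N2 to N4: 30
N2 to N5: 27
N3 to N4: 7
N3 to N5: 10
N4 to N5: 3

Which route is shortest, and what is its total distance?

Route A: 25 + 3 + 10 + 16 + 31 + 35 = 120
Route B: 25 + 7 + 28 + 31 + 25 + 26 = 142
Route C: 29 + 7 + 23 + 25 + 27 + 35 = 146

Shortest is Route A, total 120.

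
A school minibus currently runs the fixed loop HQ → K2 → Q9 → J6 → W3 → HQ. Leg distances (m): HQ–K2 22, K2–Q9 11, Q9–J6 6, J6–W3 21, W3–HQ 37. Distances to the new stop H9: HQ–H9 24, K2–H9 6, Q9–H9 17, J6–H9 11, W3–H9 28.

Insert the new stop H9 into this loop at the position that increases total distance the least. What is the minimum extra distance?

Insertion cost between consecutive stops i–j is d(i,H9) + d(H9,j) − d(i,j):
  between HQ and K2: 24 + 6 − 22 = 8
  between K2 and Q9: 6 + 17 − 11 = 12
  between Q9 and J6: 17 + 11 − 6 = 22
  between J6 and W3: 11 + 28 − 21 = 18
  between W3 and HQ: 28 + 24 − 37 = 15
Cheapest insertion is between HQ and K2, adding 8.
New total = 97 + 8 = 105.

+8 m — insert H9 between HQ and K2.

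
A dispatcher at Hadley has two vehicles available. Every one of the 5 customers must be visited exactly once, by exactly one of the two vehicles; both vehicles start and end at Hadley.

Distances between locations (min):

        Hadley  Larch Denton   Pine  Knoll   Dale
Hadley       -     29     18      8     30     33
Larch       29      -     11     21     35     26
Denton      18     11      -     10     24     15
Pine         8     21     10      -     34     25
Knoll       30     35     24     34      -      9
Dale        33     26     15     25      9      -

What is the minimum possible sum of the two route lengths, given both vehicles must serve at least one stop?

Check every non-empty split of the stops between the two vehicles; for each half take its own optimal tour:
  {Larch} + {Denton, Pine, Knoll, Dale}: 58 + 72 = 130
  {Denton} + {Larch, Pine, Knoll, Dale}: 36 + 94 = 130
  {Larch, Denton} + {Pine, Knoll, Dale}: 58 + 72 = 130
  {Pine} + {Larch, Denton, Knoll, Dale}: 16 + 94 = 110
  {Larch, Pine} + {Denton, Knoll, Dale}: 58 + 72 = 130
  {Denton, Pine} + {Larch, Knoll, Dale}: 36 + 94 = 130
  … (15 splits in total)
Best: vehicle 1 Hadley → Pine → Hadley = 16; vehicle 2 Hadley → Larch → Denton → Dale → Knoll → Hadley = 94; combined 110.

Minimum combined distance: 110 min.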